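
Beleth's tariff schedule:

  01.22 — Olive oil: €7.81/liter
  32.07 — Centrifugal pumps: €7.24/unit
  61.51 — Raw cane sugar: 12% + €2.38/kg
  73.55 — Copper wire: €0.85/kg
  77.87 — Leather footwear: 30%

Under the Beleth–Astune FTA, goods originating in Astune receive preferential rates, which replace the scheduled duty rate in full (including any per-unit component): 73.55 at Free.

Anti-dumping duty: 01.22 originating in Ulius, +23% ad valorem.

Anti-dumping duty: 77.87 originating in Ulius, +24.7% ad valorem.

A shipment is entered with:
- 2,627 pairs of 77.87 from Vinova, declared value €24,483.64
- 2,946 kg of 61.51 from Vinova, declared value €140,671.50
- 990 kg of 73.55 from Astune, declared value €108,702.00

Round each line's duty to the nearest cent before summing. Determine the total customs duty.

€31,237.15

Line 1 (77.87, Vinova, 2,627 pairs, €24,483.64):
Base rate for 77.87 is 30%.
The additional-duty order on 77.87 targets Ulius, not Vinova; it does not apply.
Duty = €24,483.64 × 30% = €7,345.09.
Line 2 (61.51, Vinova, 2,946 kg, €140,671.50):
Base rate for 61.51 is 12% + €2.38/kg.
Duty = €140,671.50 × 12% + 2,946 × €2.38 = €23,892.06.
Line 3 (73.55, Astune, 990 kg, €108,702.00):
Base rate for 73.55 is €0.85/kg.
Origin Astune qualifies under the Beleth–Astune agreement and 73.55 is covered: preferential rate Free applies instead.
Duty = €108,702.00 × 0% = €0.00.
Total = €7,345.09 + €23,892.06 + €0.00 = €31,237.15.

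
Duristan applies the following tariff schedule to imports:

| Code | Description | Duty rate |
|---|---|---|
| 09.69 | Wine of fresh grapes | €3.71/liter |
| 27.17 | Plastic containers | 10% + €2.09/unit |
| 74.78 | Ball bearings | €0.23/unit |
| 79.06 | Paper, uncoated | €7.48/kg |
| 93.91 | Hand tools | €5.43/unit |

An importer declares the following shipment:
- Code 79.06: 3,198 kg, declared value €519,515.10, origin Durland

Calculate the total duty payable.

€23,921.04

Line 1 (79.06, Durland, 3,198 kg, €519,515.10):
Base rate for 79.06 is €7.48/kg.
Duty = 3,198 × €7.48 = €23,921.04.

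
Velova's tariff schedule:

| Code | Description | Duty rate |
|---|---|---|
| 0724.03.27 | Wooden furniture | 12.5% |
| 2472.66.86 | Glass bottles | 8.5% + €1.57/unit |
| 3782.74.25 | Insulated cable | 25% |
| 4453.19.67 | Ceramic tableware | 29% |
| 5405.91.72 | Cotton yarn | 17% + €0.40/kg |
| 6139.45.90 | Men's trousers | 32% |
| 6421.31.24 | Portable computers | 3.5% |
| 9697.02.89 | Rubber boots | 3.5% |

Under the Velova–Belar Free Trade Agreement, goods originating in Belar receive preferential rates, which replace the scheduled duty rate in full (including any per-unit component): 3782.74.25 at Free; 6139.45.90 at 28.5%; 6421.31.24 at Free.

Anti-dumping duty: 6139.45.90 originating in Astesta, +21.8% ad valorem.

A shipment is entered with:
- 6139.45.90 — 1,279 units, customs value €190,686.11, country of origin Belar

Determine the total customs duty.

€54,345.54

Line 1 (6139.45.90, Belar, 1,279 units, €190,686.11):
Base rate for 6139.45.90 is 32%.
Origin Belar qualifies under the Velova–Belar agreement and 6139.45.90 is covered: preferential rate 28.5% applies instead.
The additional-duty order on 6139.45.90 targets Astesta, not Belar; it does not apply.
Duty = €190,686.11 × 28.5% = €54,345.54.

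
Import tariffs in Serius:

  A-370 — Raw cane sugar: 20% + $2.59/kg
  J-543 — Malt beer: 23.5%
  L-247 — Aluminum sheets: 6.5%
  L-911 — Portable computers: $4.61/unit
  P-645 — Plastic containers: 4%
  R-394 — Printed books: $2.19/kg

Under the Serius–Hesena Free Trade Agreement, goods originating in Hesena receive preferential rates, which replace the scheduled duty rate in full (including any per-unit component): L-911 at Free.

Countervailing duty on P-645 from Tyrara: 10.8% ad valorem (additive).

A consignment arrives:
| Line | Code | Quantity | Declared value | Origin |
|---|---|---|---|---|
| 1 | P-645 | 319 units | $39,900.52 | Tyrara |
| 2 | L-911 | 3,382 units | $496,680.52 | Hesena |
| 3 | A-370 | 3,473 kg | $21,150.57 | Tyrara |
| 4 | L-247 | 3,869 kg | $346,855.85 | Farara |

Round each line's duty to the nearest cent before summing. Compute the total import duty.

Line 1 (P-645, Tyrara, 319 units, $39,900.52):
Base rate for P-645 is 4%.
Additional duty on P-645 from Tyrara: +10.8%. Applied ad valorem rate: 4% + 10.8% = 14.8%.
Duty = $39,900.52 × 14.8% = $5,905.28.
Line 2 (L-911, Hesena, 3,382 units, $496,680.52):
Base rate for L-911 is $4.61/unit.
Origin Hesena qualifies under the Serius–Hesena agreement and L-911 is covered: preferential rate Free applies instead.
Duty = $496,680.52 × 0% = $0.00.
Line 3 (A-370, Tyrara, 3,473 kg, $21,150.57):
Base rate for A-370 is 20% + $2.59/kg.
Duty = $21,150.57 × 20% + 3,473 × $2.59 = $13,225.18.
Line 4 (L-247, Farara, 3,869 kg, $346,855.85):
Base rate for L-247 is 6.5%.
Duty = $346,855.85 × 6.5% = $22,545.63.
Total = $5,905.28 + $0.00 + $13,225.18 + $22,545.63 = $41,676.09.

$41,676.09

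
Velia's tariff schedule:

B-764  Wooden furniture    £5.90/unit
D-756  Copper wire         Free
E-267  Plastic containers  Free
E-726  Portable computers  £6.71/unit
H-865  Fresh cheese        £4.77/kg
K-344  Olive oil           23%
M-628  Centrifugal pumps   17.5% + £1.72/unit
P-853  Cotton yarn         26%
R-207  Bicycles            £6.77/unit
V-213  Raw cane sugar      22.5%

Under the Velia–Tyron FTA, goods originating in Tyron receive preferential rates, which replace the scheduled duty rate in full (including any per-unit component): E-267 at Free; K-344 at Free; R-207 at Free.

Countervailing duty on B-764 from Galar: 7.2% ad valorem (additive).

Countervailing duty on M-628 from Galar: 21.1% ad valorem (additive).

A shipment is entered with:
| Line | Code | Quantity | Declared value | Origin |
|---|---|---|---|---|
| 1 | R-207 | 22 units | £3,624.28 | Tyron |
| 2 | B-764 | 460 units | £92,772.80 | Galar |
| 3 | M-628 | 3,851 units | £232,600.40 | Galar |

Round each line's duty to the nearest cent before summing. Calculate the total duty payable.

£105,801.11

Line 1 (R-207, Tyron, 22 units, £3,624.28):
Base rate for R-207 is £6.77/unit.
Origin Tyron qualifies under the Velia–Tyron agreement and R-207 is covered: preferential rate Free applies instead.
Duty = £3,624.28 × 0% = £0.00.
Line 2 (B-764, Galar, 460 units, £92,772.80):
Base rate for B-764 is £5.90/unit.
Additional duty on B-764 from Galar: +7.2% ad valorem. Applied ad valorem rate = 7.2%.
Duty = £92,772.80 × 7.2% + 460 × £5.90 = £9,393.64.
Line 3 (M-628, Galar, 3,851 units, £232,600.40):
Base rate for M-628 is 17.5% + £1.72/unit.
Additional duty on M-628 from Galar: +21.1%. Applied ad valorem rate: 17.5% + 21.1% = 38.6%.
Duty = £232,600.40 × 38.6% + 3,851 × £1.72 = £96,407.47.
Total = £0.00 + £9,393.64 + £96,407.47 = £105,801.11.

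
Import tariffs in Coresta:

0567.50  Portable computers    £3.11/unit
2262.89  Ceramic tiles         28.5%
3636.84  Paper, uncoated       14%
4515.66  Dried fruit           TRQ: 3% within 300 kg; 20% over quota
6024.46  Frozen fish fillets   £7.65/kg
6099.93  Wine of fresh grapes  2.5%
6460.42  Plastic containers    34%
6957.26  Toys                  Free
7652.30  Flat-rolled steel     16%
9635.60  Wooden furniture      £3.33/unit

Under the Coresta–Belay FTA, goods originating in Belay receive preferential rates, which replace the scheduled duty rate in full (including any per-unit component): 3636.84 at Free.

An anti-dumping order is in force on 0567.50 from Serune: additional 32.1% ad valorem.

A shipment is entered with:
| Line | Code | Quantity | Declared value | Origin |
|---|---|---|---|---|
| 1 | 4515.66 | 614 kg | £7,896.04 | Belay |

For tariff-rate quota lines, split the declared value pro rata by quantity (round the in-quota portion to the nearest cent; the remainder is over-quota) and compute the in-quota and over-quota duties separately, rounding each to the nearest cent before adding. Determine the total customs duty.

Line 1 (4515.66, Belay, 614 kg, £7,896.04):
Code 4515.66 is under a tariff-rate quota (threshold 300 kg). In-quota: 300 kg at 3%; over-quota: 314 kg at 20%.
Pro-rata value split: in-quota = £7,896.04 × 300/614 = £3,858.00; over-quota = £7,896.04 − £3,858.00 = £4,038.04.
In-quota duty = £3,858.00 × 3% = £115.74. Over-quota duty = £4,038.04 × 20% = £807.61.
Line duty = £115.74 + £807.61 = £923.35.

£923.35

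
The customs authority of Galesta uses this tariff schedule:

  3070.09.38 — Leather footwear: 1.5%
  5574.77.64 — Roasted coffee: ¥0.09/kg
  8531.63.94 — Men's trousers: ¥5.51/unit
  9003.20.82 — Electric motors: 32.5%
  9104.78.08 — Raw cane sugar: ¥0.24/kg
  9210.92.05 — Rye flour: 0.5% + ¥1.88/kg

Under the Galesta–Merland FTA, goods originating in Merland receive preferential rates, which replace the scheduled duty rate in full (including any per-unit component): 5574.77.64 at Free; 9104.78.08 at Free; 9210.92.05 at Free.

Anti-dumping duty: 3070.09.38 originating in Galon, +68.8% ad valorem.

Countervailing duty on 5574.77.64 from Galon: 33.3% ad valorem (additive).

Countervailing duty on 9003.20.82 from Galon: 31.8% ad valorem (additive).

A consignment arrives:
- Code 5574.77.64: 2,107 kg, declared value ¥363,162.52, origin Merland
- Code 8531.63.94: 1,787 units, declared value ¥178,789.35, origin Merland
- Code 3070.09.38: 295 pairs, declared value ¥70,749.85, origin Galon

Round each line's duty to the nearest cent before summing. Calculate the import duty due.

¥59,583.51

Line 1 (5574.77.64, Merland, 2,107 kg, ¥363,162.52):
Base rate for 5574.77.64 is ¥0.09/kg.
Origin Merland qualifies under the Galesta–Merland agreement and 5574.77.64 is covered: preferential rate Free applies instead.
The additional-duty order on 5574.77.64 targets Galon, not Merland; it does not apply.
Duty = ¥363,162.52 × 0% = ¥0.00.
Line 2 (8531.63.94, Merland, 1,787 units, ¥178,789.35):
Base rate for 8531.63.94 is ¥5.51/unit.
Origin Merland is the FTA partner but 8531.63.94 is not on the preference list; base rate stands.
Duty = 1,787 × ¥5.51 = ¥9,846.37.
Line 3 (3070.09.38, Galon, 295 pairs, ¥70,749.85):
Base rate for 3070.09.38 is 1.5%.
Additional duty on 3070.09.38 from Galon: +68.8%. Applied ad valorem rate: 1.5% + 68.8% = 70.3%.
Duty = ¥70,749.85 × 70.3% = ¥49,737.14.
Total = ¥0.00 + ¥9,846.37 + ¥49,737.14 = ¥59,583.51.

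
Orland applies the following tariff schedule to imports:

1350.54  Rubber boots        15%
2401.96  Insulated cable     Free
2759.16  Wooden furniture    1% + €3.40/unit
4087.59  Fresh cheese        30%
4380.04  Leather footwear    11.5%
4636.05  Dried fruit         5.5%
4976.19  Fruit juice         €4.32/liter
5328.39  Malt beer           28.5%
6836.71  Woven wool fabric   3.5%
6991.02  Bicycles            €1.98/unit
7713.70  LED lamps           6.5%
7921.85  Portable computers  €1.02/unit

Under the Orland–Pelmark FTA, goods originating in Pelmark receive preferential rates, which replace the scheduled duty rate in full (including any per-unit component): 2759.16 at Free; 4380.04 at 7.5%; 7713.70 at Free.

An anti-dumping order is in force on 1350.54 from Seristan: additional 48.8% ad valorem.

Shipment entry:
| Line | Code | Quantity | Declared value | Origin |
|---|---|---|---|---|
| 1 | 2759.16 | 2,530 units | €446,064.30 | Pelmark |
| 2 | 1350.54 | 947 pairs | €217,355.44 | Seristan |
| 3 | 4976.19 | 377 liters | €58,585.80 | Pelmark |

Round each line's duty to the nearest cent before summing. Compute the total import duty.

€140,301.41

Line 1 (2759.16, Pelmark, 2,530 units, €446,064.30):
Base rate for 2759.16 is 1% + €3.40/unit.
Origin Pelmark qualifies under the Orland–Pelmark agreement and 2759.16 is covered: preferential rate Free applies instead.
Duty = €446,064.30 × 0% = €0.00.
Line 2 (1350.54, Seristan, 947 pairs, €217,355.44):
Base rate for 1350.54 is 15%.
Additional duty on 1350.54 from Seristan: +48.8%. Applied ad valorem rate: 15% + 48.8% = 63.8%.
Duty = €217,355.44 × 63.8% = €138,672.77.
Line 3 (4976.19, Pelmark, 377 liters, €58,585.80):
Base rate for 4976.19 is €4.32/liter.
Origin Pelmark is the FTA partner but 4976.19 is not on the preference list; base rate stands.
Duty = 377 × €4.32 = €1,628.64.
Total = €0.00 + €138,672.77 + €1,628.64 = €140,301.41.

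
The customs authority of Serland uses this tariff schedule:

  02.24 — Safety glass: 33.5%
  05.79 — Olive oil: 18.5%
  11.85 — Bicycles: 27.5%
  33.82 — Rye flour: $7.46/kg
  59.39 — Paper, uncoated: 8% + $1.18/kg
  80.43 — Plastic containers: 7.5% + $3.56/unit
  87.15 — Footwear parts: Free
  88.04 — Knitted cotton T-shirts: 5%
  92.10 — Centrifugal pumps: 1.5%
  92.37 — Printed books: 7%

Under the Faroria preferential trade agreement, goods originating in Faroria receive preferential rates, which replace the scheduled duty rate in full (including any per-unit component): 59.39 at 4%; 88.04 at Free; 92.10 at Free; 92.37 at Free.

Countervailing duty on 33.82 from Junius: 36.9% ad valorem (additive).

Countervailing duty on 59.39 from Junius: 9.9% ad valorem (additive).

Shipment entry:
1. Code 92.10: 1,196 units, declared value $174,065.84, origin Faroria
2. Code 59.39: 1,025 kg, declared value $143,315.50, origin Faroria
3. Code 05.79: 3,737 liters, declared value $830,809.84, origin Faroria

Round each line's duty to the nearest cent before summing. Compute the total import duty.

$159,432.44

Line 1 (92.10, Faroria, 1,196 units, $174,065.84):
Base rate for 92.10 is 1.5%.
Origin Faroria qualifies under the Serland–Faroria agreement and 92.10 is covered: preferential rate Free applies instead.
Duty = $174,065.84 × 0% = $0.00.
Line 2 (59.39, Faroria, 1,025 kg, $143,315.50):
Base rate for 59.39 is 8% + $1.18/kg.
Origin Faroria qualifies under the Serland–Faroria agreement and 59.39 is covered: preferential rate 4% applies instead.
The additional-duty order on 59.39 targets Junius, not Faroria; it does not apply.
Duty = $143,315.50 × 4% = $5,732.62.
Line 3 (05.79, Faroria, 3,737 liters, $830,809.84):
Base rate for 05.79 is 18.5%.
Origin Faroria is the FTA partner but 05.79 is not on the preference list; base rate stands.
Duty = $830,809.84 × 18.5% = $153,699.82.
Total = $0.00 + $5,732.62 + $153,699.82 = $159,432.44.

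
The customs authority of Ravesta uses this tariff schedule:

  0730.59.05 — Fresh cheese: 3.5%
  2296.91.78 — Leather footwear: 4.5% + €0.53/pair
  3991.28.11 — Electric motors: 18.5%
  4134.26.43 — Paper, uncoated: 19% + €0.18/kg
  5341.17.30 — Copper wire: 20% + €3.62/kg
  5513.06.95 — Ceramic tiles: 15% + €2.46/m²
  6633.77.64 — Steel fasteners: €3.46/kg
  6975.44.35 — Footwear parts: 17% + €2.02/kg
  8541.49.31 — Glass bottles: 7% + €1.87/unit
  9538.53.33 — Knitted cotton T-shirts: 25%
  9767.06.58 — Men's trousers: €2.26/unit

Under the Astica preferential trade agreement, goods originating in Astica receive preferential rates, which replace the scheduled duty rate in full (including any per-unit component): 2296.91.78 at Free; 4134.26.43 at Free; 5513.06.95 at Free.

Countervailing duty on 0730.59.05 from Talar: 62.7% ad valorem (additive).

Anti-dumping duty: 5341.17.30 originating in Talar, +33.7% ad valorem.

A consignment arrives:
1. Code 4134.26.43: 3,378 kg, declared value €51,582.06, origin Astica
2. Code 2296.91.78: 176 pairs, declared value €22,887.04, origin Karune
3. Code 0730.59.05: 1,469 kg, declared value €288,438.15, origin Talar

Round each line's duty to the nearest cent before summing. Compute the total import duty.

€192,069.26

Line 1 (4134.26.43, Astica, 3,378 kg, €51,582.06):
Base rate for 4134.26.43 is 19% + €0.18/kg.
Origin Astica qualifies under the Ravesta–Astica agreement and 4134.26.43 is covered: preferential rate Free applies instead.
Duty = €51,582.06 × 0% = €0.00.
Line 2 (2296.91.78, Karune, 176 pairs, €22,887.04):
Base rate for 2296.91.78 is 4.5% + €0.53/pair.
2296.91.78 has an FTA preferential rate, but origin Karune is not Astica; base rate stands.
Duty = €22,887.04 × 4.5% + 176 × €0.53 = €1,123.20.
Line 3 (0730.59.05, Talar, 1,469 kg, €288,438.15):
Base rate for 0730.59.05 is 3.5%.
Additional duty on 0730.59.05 from Talar: +62.7%. Applied ad valorem rate: 3.5% + 62.7% = 66.2%.
Duty = €288,438.15 × 66.2% = €190,946.06.
Total = €0.00 + €1,123.20 + €190,946.06 = €192,069.26.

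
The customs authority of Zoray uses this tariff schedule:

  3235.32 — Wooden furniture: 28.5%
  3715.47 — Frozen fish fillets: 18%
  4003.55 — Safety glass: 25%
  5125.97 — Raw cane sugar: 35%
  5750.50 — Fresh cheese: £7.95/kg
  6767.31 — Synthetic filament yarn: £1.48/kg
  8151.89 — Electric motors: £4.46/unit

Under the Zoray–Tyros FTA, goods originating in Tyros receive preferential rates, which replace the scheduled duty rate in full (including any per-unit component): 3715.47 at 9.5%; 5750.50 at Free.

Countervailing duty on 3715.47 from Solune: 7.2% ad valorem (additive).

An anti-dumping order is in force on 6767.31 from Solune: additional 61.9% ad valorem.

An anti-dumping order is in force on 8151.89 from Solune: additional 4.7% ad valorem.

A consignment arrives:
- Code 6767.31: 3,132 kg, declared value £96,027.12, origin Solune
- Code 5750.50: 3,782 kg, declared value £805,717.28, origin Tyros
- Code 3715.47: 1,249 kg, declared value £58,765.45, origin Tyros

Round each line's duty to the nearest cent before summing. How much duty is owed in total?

£69,658.87

Line 1 (6767.31, Solune, 3,132 kg, £96,027.12):
Base rate for 6767.31 is £1.48/kg.
Additional duty on 6767.31 from Solune: +61.9% ad valorem. Applied ad valorem rate = 61.9%.
Duty = £96,027.12 × 61.9% + 3,132 × £1.48 = £64,076.15.
Line 2 (5750.50, Tyros, 3,782 kg, £805,717.28):
Base rate for 5750.50 is £7.95/kg.
Origin Tyros qualifies under the Zoray–Tyros agreement and 5750.50 is covered: preferential rate Free applies instead.
Duty = £805,717.28 × 0% = £0.00.
Line 3 (3715.47, Tyros, 1,249 kg, £58,765.45):
Base rate for 3715.47 is 18%.
Origin Tyros qualifies under the Zoray–Tyros agreement and 3715.47 is covered: preferential rate 9.5% applies instead.
The additional-duty order on 3715.47 targets Solune, not Tyros; it does not apply.
Duty = £58,765.45 × 9.5% = £5,582.72.
Total = £64,076.15 + £0.00 + £5,582.72 = £69,658.87.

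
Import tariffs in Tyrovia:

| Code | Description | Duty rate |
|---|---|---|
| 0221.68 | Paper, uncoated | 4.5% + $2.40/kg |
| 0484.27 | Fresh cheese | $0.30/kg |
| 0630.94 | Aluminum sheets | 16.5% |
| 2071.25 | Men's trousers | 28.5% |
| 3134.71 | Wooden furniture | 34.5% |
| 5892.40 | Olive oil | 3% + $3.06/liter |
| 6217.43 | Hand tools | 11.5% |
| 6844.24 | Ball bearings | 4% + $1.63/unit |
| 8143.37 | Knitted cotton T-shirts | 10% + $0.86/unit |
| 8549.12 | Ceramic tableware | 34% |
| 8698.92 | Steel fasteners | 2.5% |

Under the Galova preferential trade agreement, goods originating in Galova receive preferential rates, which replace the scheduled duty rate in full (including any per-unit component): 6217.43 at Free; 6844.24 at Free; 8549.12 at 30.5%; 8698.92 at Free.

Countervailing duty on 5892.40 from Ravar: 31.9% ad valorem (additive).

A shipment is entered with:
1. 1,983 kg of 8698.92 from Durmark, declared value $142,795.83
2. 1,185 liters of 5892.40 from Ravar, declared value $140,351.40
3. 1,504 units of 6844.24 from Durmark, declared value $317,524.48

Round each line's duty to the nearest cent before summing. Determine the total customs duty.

$71,331.14

Line 1 (8698.92, Durmark, 1,983 kg, $142,795.83):
Base rate for 8698.92 is 2.5%.
8698.92 has an FTA preferential rate, but origin Durmark is not Galova; base rate stands.
Duty = $142,795.83 × 2.5% = $3,569.90.
Line 2 (5892.40, Ravar, 1,185 liters, $140,351.40):
Base rate for 5892.40 is 3% + $3.06/liter.
Additional duty on 5892.40 from Ravar: +31.9%. Applied ad valorem rate: 3% + 31.9% = 34.9%.
Duty = $140,351.40 × 34.9% + 1,185 × $3.06 = $52,608.74.
Line 3 (6844.24, Durmark, 1,504 units, $317,524.48):
Base rate for 6844.24 is 4% + $1.63/unit.
6844.24 has an FTA preferential rate, but origin Durmark is not Galova; base rate stands.
Duty = $317,524.48 × 4% + 1,504 × $1.63 = $15,152.50.
Total = $3,569.90 + $52,608.74 + $15,152.50 = $71,331.14.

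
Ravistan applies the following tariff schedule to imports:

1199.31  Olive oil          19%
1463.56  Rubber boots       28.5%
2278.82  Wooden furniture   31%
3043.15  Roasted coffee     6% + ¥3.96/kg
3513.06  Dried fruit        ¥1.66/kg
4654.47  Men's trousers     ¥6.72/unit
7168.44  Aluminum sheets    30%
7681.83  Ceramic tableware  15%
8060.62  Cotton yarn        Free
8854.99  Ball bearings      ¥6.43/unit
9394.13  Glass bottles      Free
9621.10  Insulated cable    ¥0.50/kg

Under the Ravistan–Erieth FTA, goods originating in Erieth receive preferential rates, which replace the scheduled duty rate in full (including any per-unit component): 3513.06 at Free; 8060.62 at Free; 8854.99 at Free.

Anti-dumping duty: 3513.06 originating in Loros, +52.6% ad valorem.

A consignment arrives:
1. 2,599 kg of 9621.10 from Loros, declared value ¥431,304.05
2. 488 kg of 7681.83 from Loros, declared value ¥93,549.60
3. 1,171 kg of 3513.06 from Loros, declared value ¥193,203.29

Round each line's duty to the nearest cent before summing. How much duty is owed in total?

¥118,900.73

Line 1 (9621.10, Loros, 2,599 kg, ¥431,304.05):
Base rate for 9621.10 is ¥0.50/kg.
Duty = 2,599 × ¥0.50 = ¥1,299.50.
Line 2 (7681.83, Loros, 488 kg, ¥93,549.60):
Base rate for 7681.83 is 15%.
Duty = ¥93,549.60 × 15% = ¥14,032.44.
Line 3 (3513.06, Loros, 1,171 kg, ¥193,203.29):
Base rate for 3513.06 is ¥1.66/kg.
3513.06 has an FTA preferential rate, but origin Loros is not Erieth; base rate stands.
Additional duty on 3513.06 from Loros: +52.6% ad valorem. Applied ad valorem rate = 52.6%.
Duty = ¥193,203.29 × 52.6% + 1,171 × ¥1.66 = ¥103,568.79.
Total = ¥1,299.50 + ¥14,032.44 + ¥103,568.79 = ¥118,900.73.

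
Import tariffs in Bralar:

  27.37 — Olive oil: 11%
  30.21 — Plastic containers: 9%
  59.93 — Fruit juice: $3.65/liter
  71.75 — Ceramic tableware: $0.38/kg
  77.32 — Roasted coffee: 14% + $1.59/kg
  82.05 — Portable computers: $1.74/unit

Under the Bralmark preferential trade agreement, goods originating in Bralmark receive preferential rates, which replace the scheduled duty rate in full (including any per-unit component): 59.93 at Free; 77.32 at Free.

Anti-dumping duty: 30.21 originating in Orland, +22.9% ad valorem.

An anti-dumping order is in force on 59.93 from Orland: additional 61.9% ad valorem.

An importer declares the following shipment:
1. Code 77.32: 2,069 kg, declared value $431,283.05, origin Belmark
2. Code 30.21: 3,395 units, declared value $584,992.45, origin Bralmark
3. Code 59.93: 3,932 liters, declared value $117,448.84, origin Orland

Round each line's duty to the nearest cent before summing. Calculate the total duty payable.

$203,371.29

Line 1 (77.32, Belmark, 2,069 kg, $431,283.05):
Base rate for 77.32 is 14% + $1.59/kg.
77.32 has an FTA preferential rate, but origin Belmark is not Bralmark; base rate stands.
Duty = $431,283.05 × 14% + 2,069 × $1.59 = $63,669.34.
Line 2 (30.21, Bralmark, 3,395 units, $584,992.45):
Base rate for 30.21 is 9%.
Origin Bralmark is the FTA partner but 30.21 is not on the preference list; base rate stands.
The additional-duty order on 30.21 targets Orland, not Bralmark; it does not apply.
Duty = $584,992.45 × 9% = $52,649.32.
Line 3 (59.93, Orland, 3,932 liters, $117,448.84):
Base rate for 59.93 is $3.65/liter.
59.93 has an FTA preferential rate, but origin Orland is not Bralmark; base rate stands.
Additional duty on 59.93 from Orland: +61.9% ad valorem. Applied ad valorem rate = 61.9%.
Duty = $117,448.84 × 61.9% + 3,932 × $3.65 = $87,052.63.
Total = $63,669.34 + $52,649.32 + $87,052.63 = $203,371.29.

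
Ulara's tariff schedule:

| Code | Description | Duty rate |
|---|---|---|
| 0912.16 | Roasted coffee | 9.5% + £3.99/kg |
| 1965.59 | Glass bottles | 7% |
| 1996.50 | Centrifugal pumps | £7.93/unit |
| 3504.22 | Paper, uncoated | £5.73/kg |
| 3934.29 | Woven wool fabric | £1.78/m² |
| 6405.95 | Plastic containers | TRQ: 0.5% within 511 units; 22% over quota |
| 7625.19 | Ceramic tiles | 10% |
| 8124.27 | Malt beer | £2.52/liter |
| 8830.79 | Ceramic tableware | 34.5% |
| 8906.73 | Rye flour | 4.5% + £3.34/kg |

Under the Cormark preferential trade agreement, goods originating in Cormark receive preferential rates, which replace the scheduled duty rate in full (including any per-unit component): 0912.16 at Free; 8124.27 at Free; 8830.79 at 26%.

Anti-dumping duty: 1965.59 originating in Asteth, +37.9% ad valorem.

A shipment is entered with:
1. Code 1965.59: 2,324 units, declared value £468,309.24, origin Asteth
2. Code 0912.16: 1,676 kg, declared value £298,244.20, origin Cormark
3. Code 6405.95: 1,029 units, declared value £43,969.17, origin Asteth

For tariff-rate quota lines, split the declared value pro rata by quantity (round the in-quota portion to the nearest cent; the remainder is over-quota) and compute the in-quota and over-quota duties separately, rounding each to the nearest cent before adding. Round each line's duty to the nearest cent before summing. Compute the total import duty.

£215,249.54

Line 1 (1965.59, Asteth, 2,324 units, £468,309.24):
Base rate for 1965.59 is 7%.
Additional duty on 1965.59 from Asteth: +37.9%. Applied ad valorem rate: 7% + 37.9% = 44.9%.
Duty = £468,309.24 × 44.9% = £210,270.85.
Line 2 (0912.16, Cormark, 1,676 kg, £298,244.20):
Base rate for 0912.16 is 9.5% + £3.99/kg.
Origin Cormark qualifies under the Ulara–Cormark agreement and 0912.16 is covered: preferential rate Free applies instead.
Duty = £298,244.20 × 0% = £0.00.
Line 3 (6405.95, Asteth, 1,029 units, £43,969.17):
Code 6405.95 is under a tariff-rate quota (threshold 511 units). In-quota: 511 units at 0.5%; over-quota: 518 units at 22%.
Pro-rata value split: in-quota = £43,969.17 × 511/1,029 = £21,835.03; over-quota = £43,969.17 − £21,835.03 = £22,134.14.
In-quota duty = £21,835.03 × 0.5% = £109.18. Over-quota duty = £22,134.14 × 22% = £4,869.51.
Line duty = £109.18 + £4,869.51 = £4,978.69.
Total = £210,270.85 + £0.00 + £4,978.69 = £215,249.54.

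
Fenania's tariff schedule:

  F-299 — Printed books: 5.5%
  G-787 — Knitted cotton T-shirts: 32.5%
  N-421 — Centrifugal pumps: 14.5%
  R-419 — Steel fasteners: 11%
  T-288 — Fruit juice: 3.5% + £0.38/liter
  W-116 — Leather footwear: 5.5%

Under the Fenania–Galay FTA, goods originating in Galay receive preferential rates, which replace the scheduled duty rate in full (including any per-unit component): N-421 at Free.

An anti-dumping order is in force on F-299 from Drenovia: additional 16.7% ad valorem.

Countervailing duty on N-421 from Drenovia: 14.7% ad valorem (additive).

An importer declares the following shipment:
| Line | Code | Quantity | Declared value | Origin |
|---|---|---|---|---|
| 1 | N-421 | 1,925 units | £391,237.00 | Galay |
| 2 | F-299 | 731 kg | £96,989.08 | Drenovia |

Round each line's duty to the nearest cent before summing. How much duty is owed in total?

£21,531.58

Line 1 (N-421, Galay, 1,925 units, £391,237.00):
Base rate for N-421 is 14.5%.
Origin Galay qualifies under the Fenania–Galay agreement and N-421 is covered: preferential rate Free applies instead.
The additional-duty order on N-421 targets Drenovia, not Galay; it does not apply.
Duty = £391,237.00 × 0% = £0.00.
Line 2 (F-299, Drenovia, 731 kg, £96,989.08):
Base rate for F-299 is 5.5%.
Additional duty on F-299 from Drenovia: +16.7%. Applied ad valorem rate: 5.5% + 16.7% = 22.2%.
Duty = £96,989.08 × 22.2% = £21,531.58.
Total = £0.00 + £21,531.58 = £21,531.58.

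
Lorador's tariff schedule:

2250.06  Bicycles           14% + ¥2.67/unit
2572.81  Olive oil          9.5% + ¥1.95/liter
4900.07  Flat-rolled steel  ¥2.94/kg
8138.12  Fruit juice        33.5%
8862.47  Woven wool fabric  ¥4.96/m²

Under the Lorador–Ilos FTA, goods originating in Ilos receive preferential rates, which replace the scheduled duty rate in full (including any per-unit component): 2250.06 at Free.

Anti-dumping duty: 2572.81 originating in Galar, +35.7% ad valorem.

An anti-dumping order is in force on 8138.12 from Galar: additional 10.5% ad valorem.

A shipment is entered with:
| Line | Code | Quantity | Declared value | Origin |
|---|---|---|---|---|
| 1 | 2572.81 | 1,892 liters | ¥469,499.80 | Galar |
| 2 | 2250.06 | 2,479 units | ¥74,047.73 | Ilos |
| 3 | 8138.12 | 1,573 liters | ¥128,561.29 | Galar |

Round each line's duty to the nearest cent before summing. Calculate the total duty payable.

¥272,470.28

Line 1 (2572.81, Galar, 1,892 liters, ¥469,499.80):
Base rate for 2572.81 is 9.5% + ¥1.95/liter.
Additional duty on 2572.81 from Galar: +35.7%. Applied ad valorem rate: 9.5% + 35.7% = 45.2%.
Duty = ¥469,499.80 × 45.2% + 1,892 × ¥1.95 = ¥215,903.31.
Line 2 (2250.06, Ilos, 2,479 units, ¥74,047.73):
Base rate for 2250.06 is 14% + ¥2.67/unit.
Origin Ilos qualifies under the Lorador–Ilos agreement and 2250.06 is covered: preferential rate Free applies instead.
Duty = ¥74,047.73 × 0% = ¥0.00.
Line 3 (8138.12, Galar, 1,573 liters, ¥128,561.29):
Base rate for 8138.12 is 33.5%.
Additional duty on 8138.12 from Galar: +10.5%. Applied ad valorem rate: 33.5% + 10.5% = 44%.
Duty = ¥128,561.29 × 44% = ¥56,566.97.
Total = ¥215,903.31 + ¥0.00 + ¥56,566.97 = ¥272,470.28.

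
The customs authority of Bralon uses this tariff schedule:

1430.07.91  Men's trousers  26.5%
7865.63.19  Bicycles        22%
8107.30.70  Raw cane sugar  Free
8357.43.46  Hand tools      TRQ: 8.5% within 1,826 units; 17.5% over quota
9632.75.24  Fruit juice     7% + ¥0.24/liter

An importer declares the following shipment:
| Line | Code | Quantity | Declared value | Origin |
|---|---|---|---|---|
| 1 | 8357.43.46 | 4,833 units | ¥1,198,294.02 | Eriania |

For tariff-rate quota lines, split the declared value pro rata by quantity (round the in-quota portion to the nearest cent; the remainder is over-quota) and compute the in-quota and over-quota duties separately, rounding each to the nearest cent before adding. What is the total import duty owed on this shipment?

¥168,955.00

Line 1 (8357.43.46, Eriania, 4,833 units, ¥1,198,294.02):
Code 8357.43.46 is under a tariff-rate quota (threshold 1,826 units). In-quota: 1,826 units at 8.5%; over-quota: 3,007 units at 17.5%.
Pro-rata value split: in-quota = ¥1,198,294.02 × 1,826/4,833 = ¥452,738.44; over-quota = ¥1,198,294.02 − ¥452,738.44 = ¥745,555.58.
In-quota duty = ¥452,738.44 × 8.5% = ¥38,482.77. Over-quota duty = ¥745,555.58 × 17.5% = ¥130,472.23.
Line duty = ¥38,482.77 + ¥130,472.23 = ¥168,955.00.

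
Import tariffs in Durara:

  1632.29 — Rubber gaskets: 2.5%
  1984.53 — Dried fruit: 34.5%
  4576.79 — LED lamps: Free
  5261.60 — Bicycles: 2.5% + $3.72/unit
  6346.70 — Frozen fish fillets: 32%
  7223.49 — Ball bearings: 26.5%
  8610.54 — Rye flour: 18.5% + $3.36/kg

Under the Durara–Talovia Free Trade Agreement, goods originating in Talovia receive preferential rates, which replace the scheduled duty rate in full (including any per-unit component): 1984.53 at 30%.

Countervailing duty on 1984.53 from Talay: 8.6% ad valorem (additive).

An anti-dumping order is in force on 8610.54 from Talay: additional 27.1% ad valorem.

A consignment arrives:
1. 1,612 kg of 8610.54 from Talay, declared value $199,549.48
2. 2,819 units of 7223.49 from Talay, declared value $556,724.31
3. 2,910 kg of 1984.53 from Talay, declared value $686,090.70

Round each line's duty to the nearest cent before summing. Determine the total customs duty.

Line 1 (8610.54, Talay, 1,612 kg, $199,549.48):
Base rate for 8610.54 is 18.5% + $3.36/kg.
Additional duty on 8610.54 from Talay: +27.1%. Applied ad valorem rate: 18.5% + 27.1% = 45.6%.
Duty = $199,549.48 × 45.6% + 1,612 × $3.36 = $96,410.88.
Line 2 (7223.49, Talay, 2,819 units, $556,724.31):
Base rate for 7223.49 is 26.5%.
Duty = $556,724.31 × 26.5% = $147,531.94.
Line 3 (1984.53, Talay, 2,910 kg, $686,090.70):
Base rate for 1984.53 is 34.5%.
1984.53 has an FTA preferential rate, but origin Talay is not Talovia; base rate stands.
Additional duty on 1984.53 from Talay: +8.6%. Applied ad valorem rate: 34.5% + 8.6% = 43.1%.
Duty = $686,090.70 × 43.1% = $295,705.09.
Total = $96,410.88 + $147,531.94 + $295,705.09 = $539,647.91.

$539,647.91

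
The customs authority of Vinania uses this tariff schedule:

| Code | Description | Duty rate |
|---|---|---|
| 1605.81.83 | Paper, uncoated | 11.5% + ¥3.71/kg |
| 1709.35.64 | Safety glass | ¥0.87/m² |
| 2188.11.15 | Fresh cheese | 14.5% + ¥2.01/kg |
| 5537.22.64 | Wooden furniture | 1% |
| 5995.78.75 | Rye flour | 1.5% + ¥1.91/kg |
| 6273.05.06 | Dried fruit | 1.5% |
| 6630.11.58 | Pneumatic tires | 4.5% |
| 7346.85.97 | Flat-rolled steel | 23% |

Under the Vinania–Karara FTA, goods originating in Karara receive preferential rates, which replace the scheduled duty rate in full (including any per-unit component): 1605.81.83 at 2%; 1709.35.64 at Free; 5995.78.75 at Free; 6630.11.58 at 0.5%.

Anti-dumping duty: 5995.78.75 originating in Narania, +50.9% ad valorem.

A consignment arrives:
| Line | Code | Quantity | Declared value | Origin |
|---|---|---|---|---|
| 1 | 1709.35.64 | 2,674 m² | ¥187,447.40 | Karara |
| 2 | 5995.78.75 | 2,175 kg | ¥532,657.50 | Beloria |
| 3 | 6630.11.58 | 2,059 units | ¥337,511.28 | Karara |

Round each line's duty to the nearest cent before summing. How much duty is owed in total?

¥13,831.67

Line 1 (1709.35.64, Karara, 2,674 m², ¥187,447.40):
Base rate for 1709.35.64 is ¥0.87/m².
Origin Karara qualifies under the Vinania–Karara agreement and 1709.35.64 is covered: preferential rate Free applies instead.
Duty = ¥187,447.40 × 0% = ¥0.00.
Line 2 (5995.78.75, Beloria, 2,175 kg, ¥532,657.50):
Base rate for 5995.78.75 is 1.5% + ¥1.91/kg.
5995.78.75 has an FTA preferential rate, but origin Beloria is not Karara; base rate stands.
The additional-duty order on 5995.78.75 targets Narania, not Beloria; it does not apply.
Duty = ¥532,657.50 × 1.5% + 2,175 × ¥1.91 = ¥12,144.11.
Line 3 (6630.11.58, Karara, 2,059 units, ¥337,511.28):
Base rate for 6630.11.58 is 4.5%.
Origin Karara qualifies under the Vinania–Karara agreement and 6630.11.58 is covered: preferential rate 0.5% applies instead.
Duty = ¥337,511.28 × 0.5% = ¥1,687.56.
Total = ¥0.00 + ¥12,144.11 + ¥1,687.56 = ¥13,831.67.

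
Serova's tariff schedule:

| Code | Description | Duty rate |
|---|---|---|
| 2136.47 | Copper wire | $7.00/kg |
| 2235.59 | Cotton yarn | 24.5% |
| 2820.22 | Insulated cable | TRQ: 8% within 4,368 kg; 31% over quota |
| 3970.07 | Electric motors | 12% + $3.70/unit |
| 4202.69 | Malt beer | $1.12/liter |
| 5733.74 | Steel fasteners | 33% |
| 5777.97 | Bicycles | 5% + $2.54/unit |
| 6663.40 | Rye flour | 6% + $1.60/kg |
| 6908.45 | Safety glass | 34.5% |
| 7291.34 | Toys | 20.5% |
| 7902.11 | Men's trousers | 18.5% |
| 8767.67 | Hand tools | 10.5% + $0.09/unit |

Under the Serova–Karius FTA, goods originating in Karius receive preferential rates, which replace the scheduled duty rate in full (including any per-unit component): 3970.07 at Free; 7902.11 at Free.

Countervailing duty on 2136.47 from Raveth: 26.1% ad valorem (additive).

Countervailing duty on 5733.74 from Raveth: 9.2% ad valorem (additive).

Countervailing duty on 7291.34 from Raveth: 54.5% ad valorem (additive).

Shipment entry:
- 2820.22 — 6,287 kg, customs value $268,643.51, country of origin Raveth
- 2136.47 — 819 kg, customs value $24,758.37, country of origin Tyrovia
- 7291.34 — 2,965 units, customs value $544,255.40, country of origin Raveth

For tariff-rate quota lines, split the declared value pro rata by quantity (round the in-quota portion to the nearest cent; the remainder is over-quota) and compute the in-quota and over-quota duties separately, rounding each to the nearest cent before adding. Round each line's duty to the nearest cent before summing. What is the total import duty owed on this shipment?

$454,275.77

Line 1 (2820.22, Raveth, 6,287 kg, $268,643.51):
Code 2820.22 is under a tariff-rate quota (threshold 4,368 kg). In-quota: 4,368 kg at 8%; over-quota: 1,919 kg at 31%.
Pro-rata value split: in-quota = $268,643.51 × 4,368/6,287 = $186,644.64; over-quota = $268,643.51 − $186,644.64 = $81,998.87.
In-quota duty = $186,644.64 × 8% = $14,931.57. Over-quota duty = $81,998.87 × 31% = $25,419.65.
Line duty = $14,931.57 + $25,419.65 = $40,351.22.
Line 2 (2136.47, Tyrovia, 819 kg, $24,758.37):
Base rate for 2136.47 is $7.00/kg.
The additional-duty order on 2136.47 targets Raveth, not Tyrovia; it does not apply.
Duty = 819 × $7.00 = $5,733.00.
Line 3 (7291.34, Raveth, 2,965 units, $544,255.40):
Base rate for 7291.34 is 20.5%.
Additional duty on 7291.34 from Raveth: +54.5%. Applied ad valorem rate: 20.5% + 54.5% = 75%.
Duty = $544,255.40 × 75% = $408,191.55.
Total = $40,351.22 + $5,733.00 + $408,191.55 = $454,275.77.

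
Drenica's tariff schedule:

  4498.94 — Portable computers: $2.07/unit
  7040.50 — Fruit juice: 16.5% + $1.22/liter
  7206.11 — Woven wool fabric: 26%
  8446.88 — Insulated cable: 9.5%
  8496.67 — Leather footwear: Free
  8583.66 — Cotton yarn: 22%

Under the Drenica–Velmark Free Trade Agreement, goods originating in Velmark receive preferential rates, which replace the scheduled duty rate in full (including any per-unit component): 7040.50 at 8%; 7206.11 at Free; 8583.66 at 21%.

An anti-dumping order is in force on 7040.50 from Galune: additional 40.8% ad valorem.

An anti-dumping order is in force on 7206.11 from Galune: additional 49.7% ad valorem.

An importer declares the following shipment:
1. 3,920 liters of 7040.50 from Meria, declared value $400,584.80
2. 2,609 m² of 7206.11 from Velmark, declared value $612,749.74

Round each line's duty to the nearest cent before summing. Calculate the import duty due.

Line 1 (7040.50, Meria, 3,920 liters, $400,584.80):
Base rate for 7040.50 is 16.5% + $1.22/liter.
7040.50 has an FTA preferential rate, but origin Meria is not Velmark; base rate stands.
The additional-duty order on 7040.50 targets Galune, not Meria; it does not apply.
Duty = $400,584.80 × 16.5% + 3,920 × $1.22 = $70,878.89.
Line 2 (7206.11, Velmark, 2,609 m², $612,749.74):
Base rate for 7206.11 is 26%.
Origin Velmark qualifies under the Drenica–Velmark agreement and 7206.11 is covered: preferential rate Free applies instead.
The additional-duty order on 7206.11 targets Galune, not Velmark; it does not apply.
Duty = $612,749.74 × 0% = $0.00.
Total = $70,878.89 + $0.00 = $70,878.89.

$70,878.89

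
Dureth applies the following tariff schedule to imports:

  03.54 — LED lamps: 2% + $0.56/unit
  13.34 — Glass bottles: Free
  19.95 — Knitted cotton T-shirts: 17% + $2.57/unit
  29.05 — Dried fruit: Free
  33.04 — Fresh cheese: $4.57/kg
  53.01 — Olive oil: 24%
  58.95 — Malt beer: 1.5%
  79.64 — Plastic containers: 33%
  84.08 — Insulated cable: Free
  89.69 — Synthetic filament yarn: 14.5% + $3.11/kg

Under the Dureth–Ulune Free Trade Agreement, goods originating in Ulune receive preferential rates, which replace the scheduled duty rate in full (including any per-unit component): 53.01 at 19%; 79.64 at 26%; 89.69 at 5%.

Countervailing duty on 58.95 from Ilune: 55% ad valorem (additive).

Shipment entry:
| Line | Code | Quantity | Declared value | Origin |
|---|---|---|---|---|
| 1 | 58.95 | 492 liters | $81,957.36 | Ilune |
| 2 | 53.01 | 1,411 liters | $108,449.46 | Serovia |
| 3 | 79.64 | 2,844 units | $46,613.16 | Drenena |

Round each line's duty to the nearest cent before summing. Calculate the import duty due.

$87,716.12

Line 1 (58.95, Ilune, 492 liters, $81,957.36):
Base rate for 58.95 is 1.5%.
Additional duty on 58.95 from Ilune: +55%. Applied ad valorem rate: 1.5% + 55% = 56.5%.
Duty = $81,957.36 × 56.5% = $46,305.91.
Line 2 (53.01, Serovia, 1,411 liters, $108,449.46):
Base rate for 53.01 is 24%.
53.01 has an FTA preferential rate, but origin Serovia is not Ulune; base rate stands.
Duty = $108,449.46 × 24% = $26,027.87.
Line 3 (79.64, Drenena, 2,844 units, $46,613.16):
Base rate for 79.64 is 33%.
79.64 has an FTA preferential rate, but origin Drenena is not Ulune; base rate stands.
Duty = $46,613.16 × 33% = $15,382.34.
Total = $46,305.91 + $26,027.87 + $15,382.34 = $87,716.12.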